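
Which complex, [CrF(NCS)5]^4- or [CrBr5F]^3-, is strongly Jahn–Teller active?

[CrF(NCS)5]^4-: Ligand charges: each fluoride is −1; each isothiocyanate is −1. With an overall charge of −4 the chromium centre must be in the +2 oxidation state. Chromium is a group-6 element; Cr(II) is therefore d⁴. Fluoride and isothiocyanate are weak-field ligands for a first-row metal, so the complex is high-spin. The t₂g³e_g¹ (high-spin) configuration has an unevenly filled e_g set; the Jahn–Teller theorem predicts a tetragonal distortion (typically axial elongation) to lift the degeneracy.
[CrBr5F]^3-: Each bromide is −1; each fluoride is −1; balancing the −3 overall charge requires Cr(III). Chromium is a group-6 element; Cr(III) is therefore d³. The d³ configuration leaves the e_g set evenly filled (or empty) — no strong Jahn–Teller driving force.

[CrF(NCS)5]^4-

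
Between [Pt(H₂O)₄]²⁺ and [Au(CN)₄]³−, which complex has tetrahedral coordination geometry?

[Au(CN)₄]³−

For [Pt(H₂O)₄]²⁺: Summing ligand charges against the +2 overall charge gives an oxidation state of +2 for platinum. Group 10 minus oxidation state 2 gives a d⁸ configuration. A 5d d⁸ ion has a large crystal-field splitting; square planar leaves the high-energy d_{x²−y²} orbital empty and maximises CFSE. → square planar.
For [Au(CN)₄]³−: Ligand charges: each cyanide is −1. With an overall charge of −3 the gold centre must be in the +1 oxidation state. Gold is a group-11 element; Au(I) is therefore d¹⁰. A d¹⁰ ion has no crystal-field stabilisation preference between square planar and tetrahedral, so four ligands adopt the sterically favoured tetrahedral geometry. → tetrahedral.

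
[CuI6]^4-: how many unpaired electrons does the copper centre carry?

1 unpaired electron

Summing ligand charges against the −4 overall charge gives an oxidation state of +2 for copper.
Copper is a group-11 element; Cu(II) is therefore d⁹.
In an octahedral field the d⁹ configuration is t₂g⁶e_g³ (only one arrangement possible), giving 1 unpaired electron.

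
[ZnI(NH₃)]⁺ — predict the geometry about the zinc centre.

Summing ligand charges against the +1 overall charge gives an oxidation state of +2 for zinc.
Group 12 minus oxidation state 2 gives a d¹⁰ configuration.
Coordination number: 2.
A d¹⁰ ion with only two ligands adopts a linear arrangement (sp hybridisation; no CFSE preference).

linear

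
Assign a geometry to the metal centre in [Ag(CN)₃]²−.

trigonal planar

Summing ligand charges against the −2 overall charge gives an oxidation state of +1 for silver.
Ag sits in group 11, so the d-electron count is 11 − 1 = 10.
Coordination number: 3.
Three ligands around a d¹⁰ centre minimise repulsion in a trigonal-planar arrangement.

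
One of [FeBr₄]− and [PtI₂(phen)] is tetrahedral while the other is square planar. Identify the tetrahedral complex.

[FeBr₄]−

For [FeBr₄]−: Ligand charges: each bromide is −1. With an overall charge of −1 the iron centre must be in the +3 oxidation state. Fe sits in group 8, so the d-electron count is 8 − 3 = 5. A high-spin d⁵ ion has zero CFSE in either geometry, so four ligands adopt the sterically favoured tetrahedral geometry. → tetrahedral.
For [PtI₂(phen)]: Each iodide is −1; 1,10-phenanthroline is neutral; balancing the 0 overall charge requires Pt(II). Platinum is a group-10 element; Pt(II) is therefore d⁸. A 5d d⁸ ion has a large crystal-field splitting; square planar leaves the high-energy d_{x²−y²} orbital empty and maximises CFSE. → square planar.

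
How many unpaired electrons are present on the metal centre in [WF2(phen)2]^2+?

2

Each fluoride is −1; 1,10-phenanthroline is neutral; balancing the +2 overall charge requires W(IV).
Group 6 minus oxidation state 4 gives a d² configuration.
Counting donor atoms: 2×fluoride (monodentate) → 2 donors; 2×1,10-phenanthroline (bidentate) → 4 donors. Coordination number = 6.
In an octahedral field the d² configuration is t₂g²e_g⁰ (only one arrangement possible), giving 2 unpaired electrons.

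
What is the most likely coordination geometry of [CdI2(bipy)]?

Ligand charges: each iodide is −1; 2,2′-bipyridine is neutral. With an overall charge of 0 the cadmium centre must be in the +2 oxidation state.
Group 12 minus oxidation state 2 gives a d¹⁰ configuration.
Counting donor atoms: 2×iodide (monodentate) → 2 donors; 1×2,2′-bipyridine (bidentate) → 2 donors. Coordination number = 4.
A d¹⁰ ion has no crystal-field stabilisation preference between square planar and tetrahedral, so four ligands adopt the sterically favoured tetrahedral geometry.

tetrahedral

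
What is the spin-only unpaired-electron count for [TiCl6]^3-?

Each chloride is −1; balancing the −3 overall charge requires Ti(III).
Group 4 minus oxidation state 3 gives a d¹ configuration.
In an octahedral field the d¹ configuration is t₂g¹e_g⁰ (only one arrangement possible), giving 1 unpaired electron.

1 unpaired electron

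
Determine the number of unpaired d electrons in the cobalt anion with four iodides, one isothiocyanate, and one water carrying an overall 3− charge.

Summing ligand charges against the −3 overall charge gives an oxidation state of +2 for cobalt.
Co sits in group 9, so the d-electron count is 9 − 2 = 7.
The spin state decides the count: Iodide and isothiocyanate are weak-field ligands for a first-row metal, so the complex is high-spin.
An octahedral high-spin d⁷ ion is t₂g⁵e_g², giving 3 unpaired electrons.

3 unpaired electrons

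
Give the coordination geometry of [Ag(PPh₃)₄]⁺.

Summing ligand charges against the +1 overall charge gives an oxidation state of +1 for silver.
Group 11 minus oxidation state 1 gives a d¹⁰ configuration.
Coordination number: 4.
A d¹⁰ ion has no crystal-field stabilisation preference between square planar and tetrahedral, so four ligands adopt the sterically favoured tetrahedral geometry.

tetrahedral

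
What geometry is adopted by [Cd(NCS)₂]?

Summing ligand charges against the 0 overall charge gives an oxidation state of +2 for cadmium.
Cd sits in group 12, so the d-electron count is 12 − 2 = 10.
With 2 monodentate ligands the coordination number is 2.
A d¹⁰ ion with only two ligands adopts a linear arrangement (sp hybridisation; no CFSE preference).

linear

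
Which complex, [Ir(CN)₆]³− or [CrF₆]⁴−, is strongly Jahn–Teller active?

[Ir(CN)₆]³−: Ligand charges: each cyanide is −1. With an overall charge of −3 the iridium centre must be in the +3 oxidation state. Group 9 minus oxidation state 3 gives a d⁶ configuration. A 5d ion has a large Δₒ and is invariably low-spin. The d⁶ configuration leaves the e_g set evenly filled (or empty) — no strong Jahn–Teller driving force.
[CrF₆]⁴−: Summing ligand charges against the −4 overall charge gives an oxidation state of +2 for chromium. Cr sits in group 6, so the d-electron count is 6 − 2 = 4. Fluoride is a weak-field ligand for a first-row metal, so the complex is high-spin. The t₂g³e_g¹ (high-spin) configuration has an unevenly filled e_g set; the Jahn–Teller theorem predicts a tetragonal distortion (typically axial elongation) to lift the degeneracy.

[CrF₆]⁴−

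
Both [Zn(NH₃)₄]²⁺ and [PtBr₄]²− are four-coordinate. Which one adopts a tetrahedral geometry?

[Zn(NH₃)₄]²⁺

For [Zn(NH₃)₄]²⁺: Summing ligand charges against the +2 overall charge gives an oxidation state of +2 for zinc. Zinc is a group-12 element; Zn(II) is therefore d¹⁰. A d¹⁰ ion has no crystal-field stabilisation preference between square planar and tetrahedral, so four ligands adopt the sterically favoured tetrahedral geometry. → tetrahedral.
For [PtBr₄]²−: Each bromide is −1; balancing the −2 overall charge requires Pt(II). Group 10 minus oxidation state 2 gives a d⁸ configuration. A 5d d⁸ ion has a large crystal-field splitting; square planar leaves the high-energy d_{x²−y²} orbital empty and maximises CFSE. → square planar.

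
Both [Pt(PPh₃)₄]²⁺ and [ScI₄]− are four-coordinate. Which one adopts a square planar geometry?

[Pt(PPh₃)₄]²⁺

For [Pt(PPh₃)₄]²⁺: Summing ligand charges against the +2 overall charge gives an oxidation state of +2 for platinum. Pt sits in group 10, so the d-electron count is 10 − 2 = 8. A 5d d⁸ ion has a large crystal-field splitting; square planar leaves the high-energy d_{x²−y²} orbital empty and maximises CFSE. → square planar.
For [ScI₄]−: Each iodide is −1; balancing the −1 overall charge requires Sc(III). Sc sits in group 3, so the d-electron count is 3 − 3 = 0. A d⁰ ion has no crystal-field stabilisation preference between square planar and tetrahedral, so four ligands adopt the sterically favoured tetrahedral geometry. → tetrahedral.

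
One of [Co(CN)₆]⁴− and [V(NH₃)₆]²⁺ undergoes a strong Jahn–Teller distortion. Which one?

[Co(CN)₆]⁴−

[Co(CN)₆]⁴−: Each cyanide is −1; balancing the −4 overall charge requires Co(II). Cobalt is a group-9 element; Co(II) is therefore d⁷. Cyanide is a strong-field ligand (high in the spectrochemical series) for a first-row metal, so the complex is low-spin. The t₂g⁶e_g¹ (low-spin) configuration has an unevenly filled e_g set; the Jahn–Teller theorem predicts a tetragonal distortion (typically axial elongation) to lift the degeneracy.
[V(NH₃)₆]²⁺: Ammonia is neutral; balancing the +2 overall charge requires V(II). Group 5 minus oxidation state 2 gives a d³ configuration. The d³ configuration leaves the e_g set evenly filled (or empty) — no strong Jahn–Teller driving force.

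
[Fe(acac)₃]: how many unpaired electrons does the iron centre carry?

Ligand charges: each acetylacetonate is −1. With an overall charge of 0 the iron centre must be in the +3 oxidation state.
Iron is a group-8 element; Fe(III) is therefore d⁵.
Counting donor atoms: 3×acetylacetonate (bidentate) → 6 donors. Coordination number = 6.
The spin state decides the count: Acetylacetonate is a weak-field ligand for a first-row metal, so the complex is high-spin.
An octahedral high-spin d⁵ ion is t₂g³e_g², giving 5 unpaired electrons.

5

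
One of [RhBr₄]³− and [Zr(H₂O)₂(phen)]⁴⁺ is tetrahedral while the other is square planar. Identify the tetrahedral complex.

[Zr(H₂O)₂(phen)]⁴⁺

For [RhBr₄]³−: Each bromide is −1; balancing the −3 overall charge requires Rh(I). Rhodium is a group-9 element; Rh(I) is therefore d⁸. A 4d d⁸ ion has a large crystal-field splitting; square planar leaves the high-energy d_{x²−y²} orbital empty and maximises CFSE. → square planar.
For [Zr(H₂O)₂(phen)]⁴⁺: Water is neutral; 1,10-phenanthroline is neutral; balancing the +4 overall charge requires Zr(IV). Zirconium is a group-4 element; Zr(IV) is therefore d⁰. A d⁰ ion has no crystal-field stabilisation preference between square planar and tetrahedral, so four ligands adopt the sterically favoured tetrahedral geometry. → tetrahedral.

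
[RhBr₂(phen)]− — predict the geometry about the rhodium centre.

Ligand charges: each bromide is −1; 1,10-phenanthroline is neutral. With an overall charge of −1 the rhodium centre must be in the +1 oxidation state.
Group 9 minus oxidation state 1 gives a d⁸ configuration.
Counting donor atoms: 2×bromide (monodentate) → 2 donors; 1×1,10-phenanthroline (bidentate) → 2 donors. Coordination number = 4.
A 4d d⁸ ion has a large crystal-field splitting; square planar leaves the high-energy d_{x²−y²} orbital empty and maximises CFSE.

square planar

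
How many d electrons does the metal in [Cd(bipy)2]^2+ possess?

2,2′-bipyridine is neutral; balancing the +2 overall charge requires Cd(II).
Cd sits in group 12, so the d-electron count is 12 − 2 = 10.

d10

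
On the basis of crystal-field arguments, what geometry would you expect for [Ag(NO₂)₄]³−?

Summing ligand charges against the −3 overall charge gives an oxidation state of +1 for silver.
Silver is a group-11 element; Ag(I) is therefore d¹⁰.
Coordination number: 4.
A d¹⁰ ion has no crystal-field stabilisation preference between square planar and tetrahedral, so four ligands adopt the sterically favoured tetrahedral geometry.

tetrahedral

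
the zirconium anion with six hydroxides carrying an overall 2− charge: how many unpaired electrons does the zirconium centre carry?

0 unpaired electrons

Ligand charges: each hydroxide is −1. With an overall charge of −2 the zirconium centre must be in the +4 oxidation state.
Zr sits in group 4, so the d-electron count is 4 − 4 = 0.
In an octahedral field the d⁰ configuration is t₂g⁰e_g⁰, giving 0 unpaired electrons.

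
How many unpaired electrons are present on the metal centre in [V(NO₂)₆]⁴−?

Ligand charges: each nitro (N-bound nitrite) is −1. With an overall charge of −4 the vanadium centre must be in the +2 oxidation state.
Vanadium is a group-5 element; V(II) is therefore d³.
In an octahedral field the d³ configuration is t₂g³e_g⁰ (only one arrangement possible), giving 3 unpaired electrons.

3 unpaired electrons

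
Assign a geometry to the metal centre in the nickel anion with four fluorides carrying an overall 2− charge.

tetrahedral

Summing ligand charges against the −2 overall charge gives an oxidation state of +2 for nickel.
Ni sits in group 10, so the d-electron count is 10 − 2 = 8.
Coordination number: 4.
Fluoride is a weak-field ligand.
With weak-field ligands the CFSE gain from square planar is small, so a 3d d⁸ ion takes the sterically preferred tetrahedral geometry.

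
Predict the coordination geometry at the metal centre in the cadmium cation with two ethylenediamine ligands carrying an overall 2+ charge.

tetrahedral

Ethylenediamine is neutral; balancing the +2 overall charge requires Cd(II).
Cadmium is a group-12 element; Cd(II) is therefore d¹⁰.
Counting donor atoms: 2×ethylenediamine (bidentate) → 4 donors. Coordination number = 4.
A d¹⁰ ion has no crystal-field stabilisation preference between square planar and tetrahedral, so four ligands adopt the sterically favoured tetrahedral geometry.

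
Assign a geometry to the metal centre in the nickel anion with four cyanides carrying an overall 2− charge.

square planar

Ligand charges: each cyanide is −1. With an overall charge of −2 the nickel centre must be in the +2 oxidation state.
Ni sits in group 10, so the d-electron count is 10 − 2 = 8.
Coordination number: 4.
Cyanide is a strong-field ligand (high in the spectrochemical series).
A 3d d⁸ ion with strong-field ligands gains enough CFSE to favour square planar over tetrahedral.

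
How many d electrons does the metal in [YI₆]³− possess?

Ligand charges: each iodide is −1. With an overall charge of −3 the yttrium centre must be in the +3 oxidation state.
Group 3 minus oxidation state 3 gives a d⁰ configuration.

d⁰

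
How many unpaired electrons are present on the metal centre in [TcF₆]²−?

Ligand charges: each fluoride is −1. With an overall charge of −2 the technetium centre must be in the +4 oxidation state.
Group 7 minus oxidation state 4 gives a d³ configuration.
In an octahedral field the d³ configuration is t₂g³e_g⁰ (only one arrangement possible), giving 3 unpaired electrons.

3 unpaired electrons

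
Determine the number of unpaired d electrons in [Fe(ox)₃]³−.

Ligand charges: each oxalate is −2. With an overall charge of −3 the iron centre must be in the +3 oxidation state.
Group 8 minus oxidation state 3 gives a d⁵ configuration.
Counting donor atoms: 3×oxalate (bidentate) → 6 donors. Coordination number = 6.
The spin state decides the count: Oxalate is a weak-field ligand for a first-row metal, so the complex is high-spin.
An octahedral high-spin d⁵ ion is t₂g³e_g², giving 5 unpaired electrons.

5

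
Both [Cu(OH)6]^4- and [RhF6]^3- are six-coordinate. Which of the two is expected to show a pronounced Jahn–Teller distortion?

[Cu(OH)6]^4-

[Cu(OH)6]^4-: Summing ligand charges against the −4 overall charge gives an oxidation state of +2 for copper. Copper is a group-11 element; Cu(II) is therefore d⁹. The t₂g⁶e_g³ configuration has an unevenly filled e_g set; the Jahn–Teller theorem predicts a tetragonal distortion (typically axial elongation) to lift the degeneracy.
[RhF6]^3-: Summing ligand charges against the −3 overall charge gives an oxidation state of +3 for rhodium. Rh sits in group 9, so the d-electron count is 9 − 3 = 6. A 4d ion has a large Δₒ and is invariably low-spin. The d⁶ configuration leaves the e_g set evenly filled (or empty) — no strong Jahn–Teller driving force.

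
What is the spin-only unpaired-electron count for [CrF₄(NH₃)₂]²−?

Summing ligand charges against the −2 overall charge gives an oxidation state of +2 for chromium.
Chromium is a group-6 element; Cr(II) is therefore d⁴.
The spin state decides the count: Fluoride is a weak-field ligand for a first-row metal, so the complex is high-spin.
An octahedral high-spin d⁴ ion is t₂g³e_g¹, giving 4 unpaired electrons.

4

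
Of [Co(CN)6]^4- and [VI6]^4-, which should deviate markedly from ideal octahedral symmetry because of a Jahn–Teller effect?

[Co(CN)6]^4-: Summing ligand charges against the −4 overall charge gives an oxidation state of +2 for cobalt. Co sits in group 9, so the d-electron count is 9 − 2 = 7. Cyanide is a strong-field ligand (high in the spectrochemical series) for a first-row metal, so the complex is low-spin. The t₂g⁶e_g¹ (low-spin) configuration has an unevenly filled e_g set; the Jahn–Teller theorem predicts a tetragonal distortion (typically axial elongation) to lift the degeneracy.
[VI6]^4-: Summing ligand charges against the −4 overall charge gives an oxidation state of +2 for vanadium. Vanadium is a group-5 element; V(II) is therefore d³. The d³ configuration leaves the e_g set evenly filled (or empty) — no strong Jahn–Teller driving force.

[Co(CN)6]^4-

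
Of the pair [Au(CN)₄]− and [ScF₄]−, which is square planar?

For [Au(CN)₄]−: Each cyanide is −1; balancing the −1 overall charge requires Au(III). Au sits in group 11, so the d-electron count is 11 − 3 = 8. A 5d d⁸ ion has a large crystal-field splitting; square planar leaves the high-energy d_{x²−y²} orbital empty and maximises CFSE. → square planar.
For [ScF₄]−: Summing ligand charges against the −1 overall charge gives an oxidation state of +3 for scandium. Scandium is a group-3 element; Sc(III) is therefore d⁰. A d⁰ ion has no crystal-field stabilisation preference between square planar and tetrahedral, so four ligands adopt the sterically favoured tetrahedral geometry. → tetrahedral.

[Au(CN)₄]−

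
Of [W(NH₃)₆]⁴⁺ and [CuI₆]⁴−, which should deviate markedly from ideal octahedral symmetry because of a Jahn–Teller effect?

[W(NH₃)₆]⁴⁺: Summing ligand charges against the +4 overall charge gives an oxidation state of +4 for tungsten. Tungsten is a group-6 element; W(IV) is therefore d². The d² configuration leaves the e_g set evenly filled (or empty) — no strong Jahn–Teller driving force.
[CuI₆]⁴−: Ligand charges: each iodide is −1. With an overall charge of −4 the copper centre must be in the +2 oxidation state. Group 11 minus oxidation state 2 gives a d⁹ configuration. The t₂g⁶e_g³ configuration has an unevenly filled e_g set; the Jahn–Teller theorem predicts a tetragonal distortion (typically axial elongation) to lift the degeneracy.

[CuI₆]⁴−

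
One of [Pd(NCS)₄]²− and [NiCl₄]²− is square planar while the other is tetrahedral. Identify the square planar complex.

For [Pd(NCS)₄]²−: Each isothiocyanate is −1; balancing the −2 overall charge requires Pd(II). Palladium is a group-10 element; Pd(II) is therefore d⁸. A 4d d⁸ ion has a large crystal-field splitting; square planar leaves the high-energy d_{x²−y²} orbital empty and maximises CFSE. → square planar.
For [NiCl₄]²−: Ligand charges: each chloride is −1. With an overall charge of −2 the nickel centre must be in the +2 oxidation state. Group 10 minus oxidation state 2 gives a d⁸ configuration. Chloride is a weak-field ligand. With weak-field ligands the CFSE gain from square planar is small, so a 3d d⁸ ion takes the sterically preferred tetrahedral geometry. → tetrahedral.

[Pd(NCS)₄]²−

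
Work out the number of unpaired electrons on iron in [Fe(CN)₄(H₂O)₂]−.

1 unpaired electron

Ligand charges: each cyanide is −1; water is neutral. With an overall charge of −1 the iron centre must be in the +3 oxidation state.
Group 8 minus oxidation state 3 gives a d⁵ configuration.
The spin state decides the count: Cyanide is a strong-field ligand (high in the spectrochemical series) for a first-row metal, so the complex is low-spin.
An octahedral low-spin d⁵ ion is t₂g⁵e_g⁰, giving 1 unpaired electron.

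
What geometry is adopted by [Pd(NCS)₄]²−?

Each isothiocyanate is −1; balancing the −2 overall charge requires Pd(II).
Group 10 minus oxidation state 2 gives a d⁸ configuration.
With 4 monodentate ligands the coordination number is 4.
A 4d d⁸ ion has a large crystal-field splitting; square planar leaves the high-energy d_{x²−y²} orbital empty and maximises CFSE.

square planar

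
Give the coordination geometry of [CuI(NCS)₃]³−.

Each iodide is −1; each isothiocyanate is −1; balancing the −3 overall charge requires Cu(I).
Group 11 minus oxidation state 1 gives a d¹⁰ configuration.
With 4 monodentate ligands the coordination number is 4.
A d¹⁰ ion has no crystal-field stabilisation preference between square planar and tetrahedral, so four ligands adopt the sterically favoured tetrahedral geometry.

tetrahedral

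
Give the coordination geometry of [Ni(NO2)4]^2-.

Ligand charges: each nitro (N-bound nitrite) is −1. With an overall charge of −2 the nickel centre must be in the +2 oxidation state.
Group 10 minus oxidation state 2 gives a d⁸ configuration.
With 4 monodentate ligands the coordination number is 4.
Nitro (N-bound nitrite) is a strong-field ligand (high in the spectrochemical series).
A 3d d⁸ ion with strong-field ligands gains enough CFSE to favour square planar over tetrahedral.

square planar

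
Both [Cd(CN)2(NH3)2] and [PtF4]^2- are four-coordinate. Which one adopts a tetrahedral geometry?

For [Cd(CN)2(NH3)2]: Each cyanide is −1; ammonia is neutral; balancing the 0 overall charge requires Cd(II). Group 12 minus oxidation state 2 gives a d¹⁰ configuration. A d¹⁰ ion has no crystal-field stabilisation preference between square planar and tetrahedral, so four ligands adopt the sterically favoured tetrahedral geometry. → tetrahedral.
For [PtF4]^2-: Each fluoride is −1; balancing the −2 overall charge requires Pt(II). Group 10 minus oxidation state 2 gives a d⁸ configuration. A 5d d⁸ ion has a large crystal-field splitting; square planar leaves the high-energy d_{x²−y²} orbital empty and maximises CFSE. → square planar.

[Cd(CN)2(NH3)2]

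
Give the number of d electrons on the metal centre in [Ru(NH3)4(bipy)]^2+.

d6

Ligand charges: ammonia is neutral; 2,2′-bipyridine is neutral. With an overall charge of +2 the ruthenium centre must be in the +2 oxidation state.
Ruthenium is a group-8 element; Ru(II) is therefore d⁶.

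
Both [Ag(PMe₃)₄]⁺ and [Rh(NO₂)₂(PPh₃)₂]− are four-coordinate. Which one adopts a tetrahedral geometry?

[Ag(PMe₃)₄]⁺

For [Ag(PMe₃)₄]⁺: Summing ligand charges against the +1 overall charge gives an oxidation state of +1 for silver. Silver is a group-11 element; Ag(I) is therefore d¹⁰. A d¹⁰ ion has no crystal-field stabilisation preference between square planar and tetrahedral, so four ligands adopt the sterically favoured tetrahedral geometry. → tetrahedral.
For [Rh(NO₂)₂(PPh₃)₂]−: Each nitro (N-bound nitrite) is −1; triphenylphosphine is neutral; balancing the −1 overall charge requires Rh(I). Group 9 minus oxidation state 1 gives a d⁸ configuration. A 4d d⁸ ion has a large crystal-field splitting; square planar leaves the high-energy d_{x²−y²} orbital empty and maximises CFSE. → square planar.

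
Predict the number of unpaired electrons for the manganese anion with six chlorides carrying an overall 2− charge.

Summing ligand charges against the −2 overall charge gives an oxidation state of +4 for manganese.
Mn sits in group 7, so the d-electron count is 7 − 4 = 3.
In an octahedral field the d³ configuration is t₂g³e_g⁰ (only one arrangement possible), giving 3 unpaired electrons.

3 unpaired electrons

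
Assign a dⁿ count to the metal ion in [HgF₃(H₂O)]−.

Ligand charges: each fluoride is −1; water is neutral. With an overall charge of −1 the mercury centre must be in the +2 oxidation state.
Mercury is a group-12 element; Hg(II) is therefore d¹⁰.

d¹⁰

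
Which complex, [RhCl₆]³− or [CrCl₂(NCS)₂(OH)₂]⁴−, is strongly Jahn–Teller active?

[RhCl₆]³−: Ligand charges: each chloride is −1. With an overall charge of −3 the rhodium centre must be in the +3 oxidation state. Rh sits in group 9, so the d-electron count is 9 − 3 = 6. A 4d ion has a large Δₒ and is invariably low-spin. The d⁶ configuration leaves the e_g set evenly filled (or empty) — no strong Jahn–Teller driving force.
[CrCl₂(NCS)₂(OH)₂]⁴−: Each chloride is −1; each isothiocyanate is −1; each hydroxide is −1; balancing the −4 overall charge requires Cr(II). Cr sits in group 6, so the d-electron count is 6 − 2 = 4. Chloride, hydroxide, and isothiocyanate are weak-field ligands for a first-row metal, so the complex is high-spin. The t₂g³e_g¹ (high-spin) configuration has an unevenly filled e_g set; the Jahn–Teller theorem predicts a tetragonal distortion (typically axial elongation) to lift the degeneracy.

[CrCl₂(NCS)₂(OH)₂]⁴−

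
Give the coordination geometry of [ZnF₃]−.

Summing ligand charges against the −1 overall charge gives an oxidation state of +2 for zinc.
Zn sits in group 12, so the d-electron count is 12 − 2 = 10.
Coordination number: 3.
Three ligands around a d¹⁰ centre minimise repulsion in a trigonal-planar arrangement.

trigonal planar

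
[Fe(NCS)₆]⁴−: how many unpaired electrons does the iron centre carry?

4

Summing ligand charges against the −4 overall charge gives an oxidation state of +2 for iron.
Iron is a group-8 element; Fe(II) is therefore d⁶.
The spin state decides the count: Isothiocyanate is a weak-field ligand for a first-row metal, so the complex is high-spin.
An octahedral high-spin d⁶ ion is t₂g⁴e_g², giving 4 unpaired electrons.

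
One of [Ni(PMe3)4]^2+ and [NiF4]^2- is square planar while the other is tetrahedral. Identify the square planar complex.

For [Ni(PMe3)4]^2+: Summing ligand charges against the +2 overall charge gives an oxidation state of +2 for nickel. Nickel is a group-10 element; Ni(II) is therefore d⁸. Trimethylphosphine is a strong-field ligand (high in the spectrochemical series). A 3d d⁸ ion with strong-field ligands gains enough CFSE to favour square planar over tetrahedral. → square planar.
For [NiF4]^2-: Summing ligand charges against the −2 overall charge gives an oxidation state of +2 for nickel. Group 10 minus oxidation state 2 gives a d⁸ configuration. Fluoride is a weak-field ligand. With weak-field ligands the CFSE gain from square planar is small, so a 3d d⁸ ion takes the sterically preferred tetrahedral geometry. → tetrahedral.

[Ni(PMe3)4]^2+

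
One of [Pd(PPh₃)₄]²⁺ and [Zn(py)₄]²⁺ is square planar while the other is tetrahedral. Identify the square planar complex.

For [Pd(PPh₃)₄]²⁺: Triphenylphosphine is neutral; balancing the +2 overall charge requires Pd(II). Pd sits in group 10, so the d-electron count is 10 − 2 = 8. A 4d d⁸ ion has a large crystal-field splitting; square planar leaves the high-energy d_{x²−y²} orbital empty and maximises CFSE. → square planar.
For [Zn(py)₄]²⁺: Pyridine is neutral; balancing the +2 overall charge requires Zn(II). Zinc is a group-12 element; Zn(II) is therefore d¹⁰. A d¹⁰ ion has no crystal-field stabilisation preference between square planar and tetrahedral, so four ligands adopt the sterically favoured tetrahedral geometry. → tetrahedral.

[Pd(PPh₃)₄]²⁺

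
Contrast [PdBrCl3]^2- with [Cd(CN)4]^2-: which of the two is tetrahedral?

For [PdBrCl3]^2-: Each bromide is −1; each chloride is −1; balancing the −2 overall charge requires Pd(II). Group 10 minus oxidation state 2 gives a d⁸ configuration. A 4d d⁸ ion has a large crystal-field splitting; square planar leaves the high-energy d_{x²−y²} orbital empty and maximises CFSE. → square planar.
For [Cd(CN)4]^2-: Each cyanide is −1; balancing the −2 overall charge requires Cd(II). Cadmium is a group-12 element; Cd(II) is therefore d¹⁰. A d¹⁰ ion has no crystal-field stabilisation preference between square planar and tetrahedral, so four ligands adopt the sterically favoured tetrahedral geometry. → tetrahedral.

[Cd(CN)4]^2-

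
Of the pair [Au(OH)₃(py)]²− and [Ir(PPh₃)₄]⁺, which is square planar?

[Ir(PPh₃)₄]⁺

For [Au(OH)₃(py)]²−: Summing ligand charges against the −2 overall charge gives an oxidation state of +1 for gold. Au sits in group 11, so the d-electron count is 11 − 1 = 10. A d¹⁰ ion has no crystal-field stabilisation preference between square planar and tetrahedral, so four ligands adopt the sterically favoured tetrahedral geometry. → tetrahedral.
For [Ir(PPh₃)₄]⁺: Summing ligand charges against the +1 overall charge gives an oxidation state of +1 for iridium. Ir sits in group 9, so the d-electron count is 9 − 1 = 8. A 5d d⁸ ion has a large crystal-field splitting; square planar leaves the high-energy d_{x²−y²} orbital empty and maximises CFSE. → square planar.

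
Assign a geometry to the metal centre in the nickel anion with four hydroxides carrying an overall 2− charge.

Summing ligand charges against the −2 overall charge gives an oxidation state of +2 for nickel.
Group 10 minus oxidation state 2 gives a d⁸ configuration.
Coordination number: 4.
Hydroxide is a weak-field ligand.
With weak-field ligands the CFSE gain from square planar is small, so a 3d d⁸ ion takes the sterically preferred tetrahedral geometry.

tetrahedral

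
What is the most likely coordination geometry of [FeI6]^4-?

Ligand charges: each iodide is −1. With an overall charge of −4 the iron centre must be in the +2 oxidation state.
Iron is a group-8 element; Fe(II) is therefore d⁶.
Coordination number: 6.
Six donors around a single metal centre give an octahedral coordination sphere.

octahedral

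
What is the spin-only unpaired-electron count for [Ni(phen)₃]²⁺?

2

Summing ligand charges against the +2 overall charge gives an oxidation state of +2 for nickel.
Nickel is a group-10 element; Ni(II) is therefore d⁸.
Counting donor atoms: 3×1,10-phenanthroline (bidentate) → 6 donors. Coordination number = 6.
In an octahedral field the d⁸ configuration is t₂g⁶e_g² (only one arrangement possible), giving 2 unpaired electrons.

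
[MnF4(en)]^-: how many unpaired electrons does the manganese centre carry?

Each fluoride is −1; ethylenediamine is neutral; balancing the −1 overall charge requires Mn(III).
Manganese is a group-7 element; Mn(III) is therefore d⁴.
Counting donor atoms: 4×fluoride (monodentate) → 4 donors; 1×ethylenediamine (bidentate) → 2 donors. Coordination number = 6.
The spin state decides the count: Fluoride is a weak-field ligand for a first-row metal, so the complex is high-spin.
An octahedral high-spin d⁴ ion is t₂g³e_g¹, giving 4 unpaired electrons.

4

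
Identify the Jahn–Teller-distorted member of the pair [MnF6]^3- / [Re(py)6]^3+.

[MnF6]^3-: Summing ligand charges against the −3 overall charge gives an oxidation state of +3 for manganese. Group 7 minus oxidation state 3 gives a d⁴ configuration. Fluoride is a weak-field ligand for a first-row metal, so the complex is high-spin. The t₂g³e_g¹ (high-spin) configuration has an unevenly filled e_g set; the Jahn–Teller theorem predicts a tetragonal distortion (typically axial elongation) to lift the degeneracy.
[Re(py)6]^3+: Ligand charges: pyridine is neutral. With an overall charge of +3 the rhenium centre must be in the +3 oxidation state. Group 7 minus oxidation state 3 gives a d⁴ configuration. A 5d ion has a large Δₒ and is invariably low-spin. The d⁴ configuration leaves the e_g set evenly filled (or empty) — no strong Jahn–Teller driving force.

[MnF6]^3-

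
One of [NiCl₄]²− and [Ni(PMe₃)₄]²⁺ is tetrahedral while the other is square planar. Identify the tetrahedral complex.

[NiCl₄]²−

For [NiCl₄]²−: Each chloride is −1; balancing the −2 overall charge requires Ni(II). Ni sits in group 10, so the d-electron count is 10 − 2 = 8. Chloride is a weak-field ligand. With weak-field ligands the CFSE gain from square planar is small, so a 3d d⁸ ion takes the sterically preferred tetrahedral geometry. → tetrahedral.
For [Ni(PMe₃)₄]²⁺: Ligand charges: trimethylphosphine is neutral. With an overall charge of +2 the nickel centre must be in the +2 oxidation state. Nickel is a group-10 element; Ni(II) is therefore d⁸. Trimethylphosphine is a strong-field ligand (high in the spectrochemical series). A 3d d⁸ ion with strong-field ligands gains enough CFSE to favour square planar over tetrahedral. → square planar.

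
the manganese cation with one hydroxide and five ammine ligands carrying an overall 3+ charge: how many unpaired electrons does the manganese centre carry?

3

Each hydroxide is −1; ammonia is neutral; balancing the +3 overall charge requires Mn(IV).
Group 7 minus oxidation state 4 gives a d³ configuration.
In an octahedral field the d³ configuration is t₂g³e_g⁰ (only one arrangement possible), giving 3 unpaired electrons.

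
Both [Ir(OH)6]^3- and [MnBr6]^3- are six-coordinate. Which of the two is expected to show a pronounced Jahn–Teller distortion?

[MnBr6]^3-

[Ir(OH)6]^3-: Ligand charges: each hydroxide is −1. With an overall charge of −3 the iridium centre must be in the +3 oxidation state. Ir sits in group 9, so the d-electron count is 9 − 3 = 6. A 5d ion has a large Δₒ and is invariably low-spin. The d⁶ configuration leaves the e_g set evenly filled (or empty) — no strong Jahn–Teller driving force.
[MnBr6]^3-: Ligand charges: each bromide is −1. With an overall charge of −3 the manganese centre must be in the +3 oxidation state. Mn sits in group 7, so the d-electron count is 7 − 3 = 4. Bromide is a weak-field ligand for a first-row metal, so the complex is high-spin. The t₂g³e_g¹ (high-spin) configuration has an unevenly filled e_g set; the Jahn–Teller theorem predicts a tetragonal distortion (typically axial elongation) to lift the degeneracy.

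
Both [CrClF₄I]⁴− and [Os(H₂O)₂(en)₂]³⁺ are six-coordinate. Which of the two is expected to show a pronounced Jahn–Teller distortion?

[CrClF₄I]⁴−: Summing ligand charges against the −4 overall charge gives an oxidation state of +2 for chromium. Chromium is a group-6 element; Cr(II) is therefore d⁴. Chloride, fluoride, and iodide are weak-field ligands for a first-row metal, so the complex is high-spin. The t₂g³e_g¹ (high-spin) configuration has an unevenly filled e_g set; the Jahn–Teller theorem predicts a tetragonal distortion (typically axial elongation) to lift the degeneracy.
[Os(H₂O)₂(en)₂]³⁺: Summing ligand charges against the +3 overall charge gives an oxidation state of +3 for osmium. Group 8 minus oxidation state 3 gives a d⁵ configuration. A 5d ion has a large Δₒ and is invariably low-spin. The d⁵ configuration leaves the e_g set evenly filled (or empty) — no strong Jahn–Teller driving force.

[CrClF₄I]⁴−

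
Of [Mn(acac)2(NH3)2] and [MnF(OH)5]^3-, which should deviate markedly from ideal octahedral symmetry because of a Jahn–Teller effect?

[Mn(acac)2(NH3)2]: Ligand charges: each acetylacetonate is −1; ammonia is neutral. With an overall charge of 0 the manganese centre must be in the +2 oxidation state. Mn sits in group 7, so the d-electron count is 7 − 2 = 5. Acetylacetonate is a weak-field ligand for a first-row metal, so the complex is high-spin. The d⁵ configuration leaves the e_g set evenly filled (or empty) — no strong Jahn–Teller driving force.
[MnF(OH)5]^3-: Ligand charges: each fluoride is −1; each hydroxide is −1. With an overall charge of −3 the manganese centre must be in the +3 oxidation state. Manganese is a group-7 element; Mn(III) is therefore d⁴. Fluoride and hydroxide are weak-field ligands for a first-row metal, so the complex is high-spin. The t₂g³e_g¹ (high-spin) configuration has an unevenly filled e_g set; the Jahn–Teller theorem predicts a tetragonal distortion (typically axial elongation) to lift the degeneracy.

[MnF(OH)5]^3-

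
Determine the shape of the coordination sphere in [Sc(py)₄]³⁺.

Summing ligand charges against the +3 overall charge gives an oxidation state of +3 for scandium.
Sc sits in group 3, so the d-electron count is 3 − 3 = 0.
With 4 monodentate ligands the coordination number is 4.
A d⁰ ion has no crystal-field stabilisation preference between square planar and tetrahedral, so four ligands adopt the sterically favoured tetrahedral geometry.

tetrahedral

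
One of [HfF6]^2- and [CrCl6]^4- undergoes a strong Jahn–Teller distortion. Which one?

[HfF6]^2-: Summing ligand charges against the −2 overall charge gives an oxidation state of +4 for hafnium. Hf sits in group 4, so the d-electron count is 4 − 4 = 0. The d⁰ configuration leaves the e_g set evenly filled (or empty) — no strong Jahn–Teller driving force.
[CrCl6]^4-: Summing ligand charges against the −4 overall charge gives an oxidation state of +2 for chromium. Group 6 minus oxidation state 2 gives a d⁴ configuration. Chloride is a weak-field ligand for a first-row metal, so the complex is high-spin. The t₂g³e_g¹ (high-spin) configuration has an unevenly filled e_g set; the Jahn–Teller theorem predicts a tetragonal distortion (typically axial elongation) to lift the degeneracy.

[CrCl6]^4-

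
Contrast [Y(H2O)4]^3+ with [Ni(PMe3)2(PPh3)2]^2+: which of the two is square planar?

For [Y(H2O)4]^3+: Water is neutral; balancing the +3 overall charge requires Y(III). Group 3 minus oxidation state 3 gives a d⁰ configuration. A d⁰ ion has no crystal-field stabilisation preference between square planar and tetrahedral, so four ligands adopt the sterically favoured tetrahedral geometry. → tetrahedral.
For [Ni(PMe3)2(PPh3)2]^2+: Trimethylphosphine is neutral; triphenylphosphine is neutral; balancing the +2 overall charge requires Ni(II). Nickel is a group-10 element; Ni(II) is therefore d⁸. Trimethylphosphine and triphenylphosphine are strong-field ligands (high in the spectrochemical series). A 3d d⁸ ion with strong-field ligands gains enough CFSE to favour square planar over tetrahedral. → square planar.

[Ni(PMe3)2(PPh3)2]^2+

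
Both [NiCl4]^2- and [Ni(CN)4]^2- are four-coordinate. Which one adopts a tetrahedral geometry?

For [NiCl4]^2-: Ligand charges: each chloride is −1. With an overall charge of −2 the nickel centre must be in the +2 oxidation state. Group 10 minus oxidation state 2 gives a d⁸ configuration. Chloride is a weak-field ligand. With weak-field ligands the CFSE gain from square planar is small, so a 3d d⁸ ion takes the sterically preferred tetrahedral geometry. → tetrahedral.
For [Ni(CN)4]^2-: Each cyanide is −1; balancing the −2 overall charge requires Ni(II). Ni sits in group 10, so the d-electron count is 10 − 2 = 8. Cyanide is a strong-field ligand (high in the spectrochemical series). A 3d d⁸ ion with strong-field ligands gains enough CFSE to favour square planar over tetrahedral. → square planar.

[NiCl4]^2-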